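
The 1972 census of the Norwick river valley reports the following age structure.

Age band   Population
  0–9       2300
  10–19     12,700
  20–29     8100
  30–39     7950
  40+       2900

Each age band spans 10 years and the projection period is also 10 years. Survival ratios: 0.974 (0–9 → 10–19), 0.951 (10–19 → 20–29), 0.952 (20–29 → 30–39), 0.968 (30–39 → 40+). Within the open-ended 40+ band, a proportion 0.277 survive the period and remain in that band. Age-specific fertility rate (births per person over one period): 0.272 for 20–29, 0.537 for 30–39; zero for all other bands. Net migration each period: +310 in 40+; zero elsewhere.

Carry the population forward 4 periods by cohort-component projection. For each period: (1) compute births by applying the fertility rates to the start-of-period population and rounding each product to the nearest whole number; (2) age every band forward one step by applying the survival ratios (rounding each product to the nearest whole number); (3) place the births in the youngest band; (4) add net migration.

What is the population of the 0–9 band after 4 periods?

2720

[period 1]
Births: 8100 * 0.272 = 2203, 7950 * 0.537 = 4269 → total 6472
10–19: 2300 * 0.974 = 2240
20–29: 12700 * 0.951 = 12078
30–39: 8100 * 0.952 = 7711
40+: 7950 * 0.968 + 2900 * 0.277 = 7696 + 803 = 8499
Net migration: 40+ + 310 → 8809
→ [6472, 2240, 12078, 7711, 8809]
[period 2]
Births: 12078 * 0.272 = 3285, 7711 * 0.537 = 4141 → total 7426
10–19: 6472 * 0.974 = 6304
20–29: 2240 * 0.951 = 2130
30–39: 12078 * 0.952 = 11498
40+: 7711 * 0.968 + 8809 * 0.277 = 7464 + 2440 = 9904
Net migration: 40+ + 310 → 10214
→ [7426, 6304, 2130, 11498, 10214]
[period 3]
Births: 2130 * 0.272 = 579, 11498 * 0.537 = 6174 → total 6753
10–19: 7426 * 0.974 = 7233
20–29: 6304 * 0.951 = 5995
30–39: 2130 * 0.952 = 2028
40+: 11498 * 0.968 + 10214 * 0.277 = 11130 + 2829 = 13959
Net migration: 40+ + 310 → 14269
→ [6753, 7233, 5995, 2028, 14269]
[period 4]
Births: 5995 * 0.272 = 1631, 2028 * 0.537 = 1089 → total 2720
10–19: 6753 * 0.974 = 6577
20–29: 7233 * 0.951 = 6879
30–39: 5995 * 0.952 = 5707
40+: 2028 * 0.968 + 14269 * 0.277 = 1963 + 3953 = 5916
Net migration: 40+ + 310 → 6226
→ [2720, 6577, 6879, 5707, 6226]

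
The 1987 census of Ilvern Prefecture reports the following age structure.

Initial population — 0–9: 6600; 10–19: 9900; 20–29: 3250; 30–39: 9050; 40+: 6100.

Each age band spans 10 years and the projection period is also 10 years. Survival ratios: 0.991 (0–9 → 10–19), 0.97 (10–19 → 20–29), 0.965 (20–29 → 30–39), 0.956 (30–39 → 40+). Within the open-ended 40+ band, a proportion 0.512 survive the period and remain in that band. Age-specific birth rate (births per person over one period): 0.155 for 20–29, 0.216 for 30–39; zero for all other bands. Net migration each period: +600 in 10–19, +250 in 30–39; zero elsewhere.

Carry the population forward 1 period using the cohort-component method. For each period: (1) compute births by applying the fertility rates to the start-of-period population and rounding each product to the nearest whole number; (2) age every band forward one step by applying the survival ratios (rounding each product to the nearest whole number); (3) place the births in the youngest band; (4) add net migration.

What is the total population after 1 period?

34364

Let band 1 be 0–9 through band 5 = 40+.
[period 1]
Births: 3250 × 0.155 = 504, 9050 × 0.216 = 1955 → 2459
Band 2: 6600 × 0.991 = 6541
Band 3: 9900 × 0.97 = 9603
Band 4: 3250 × 0.965 = 3136
Band 5: 9050 × 0.956 + 6100 × 0.512 = 8652 + 3123 = 11775
Net migration: Band 2 + 600 → 7141; Band 4 + 250 → 3386
→ [2459, 7141, 9603, 3386, 11775]
Total after period 1: 2459 + 7141 + 9603 + 3386 + 11775 = 34364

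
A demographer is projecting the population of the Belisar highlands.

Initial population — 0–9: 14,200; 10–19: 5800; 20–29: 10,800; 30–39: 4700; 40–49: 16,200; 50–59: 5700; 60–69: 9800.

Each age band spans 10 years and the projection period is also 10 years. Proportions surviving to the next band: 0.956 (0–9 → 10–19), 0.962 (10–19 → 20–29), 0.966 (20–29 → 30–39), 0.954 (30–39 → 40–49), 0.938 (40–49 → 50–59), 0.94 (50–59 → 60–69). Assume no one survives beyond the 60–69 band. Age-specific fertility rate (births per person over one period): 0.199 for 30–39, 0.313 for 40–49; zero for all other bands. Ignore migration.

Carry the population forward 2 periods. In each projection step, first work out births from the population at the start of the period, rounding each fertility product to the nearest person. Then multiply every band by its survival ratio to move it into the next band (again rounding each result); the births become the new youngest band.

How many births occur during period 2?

3479

Call the bands 1 to 7, youngest first.
[period 1]
Births: 4700 × 0.199 = 935, 16200 × 0.313 = 5071 → total 6006
Band 2: 14200 × 0.956 = 13575
Band 3: 5800 × 0.962 = 5580
Band 4: 10800 × 0.966 = 10433
Band 5: 4700 × 0.954 = 4484
Band 6: 16200 × 0.938 = 15196
Band 7: 5700 × 0.94 = 5358
Giving 6006 / 13575 / 5580 / 10433 / 4484 / 15196 / 5358.
[period 2]
Births: 10433 × 0.199 = 2076, 4484 × 0.313 = 1403 → total 3479
Band 2: 6006 × 0.956 = 5742
Band 3: 13575 × 0.962 = 13059
Band 4: 5580 × 0.966 = 5390
Band 5: 10433 × 0.954 = 9953
Band 6: 4484 × 0.938 = 4206
Band 7: 15196 × 0.94 = 14284
Giving 3479 / 5742 / 13059 / 5390 / 9953 / 4206 / 14284.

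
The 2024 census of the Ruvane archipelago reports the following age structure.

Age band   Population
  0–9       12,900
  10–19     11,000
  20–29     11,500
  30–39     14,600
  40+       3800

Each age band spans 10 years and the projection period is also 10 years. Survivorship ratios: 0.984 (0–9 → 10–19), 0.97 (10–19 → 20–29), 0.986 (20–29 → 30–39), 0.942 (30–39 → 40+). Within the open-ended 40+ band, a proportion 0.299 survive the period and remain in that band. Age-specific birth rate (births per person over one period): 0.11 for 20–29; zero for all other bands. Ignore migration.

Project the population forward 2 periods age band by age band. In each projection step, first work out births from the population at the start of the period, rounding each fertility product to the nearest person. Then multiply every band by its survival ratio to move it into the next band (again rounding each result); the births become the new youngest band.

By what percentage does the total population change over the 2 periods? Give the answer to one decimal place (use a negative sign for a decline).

Let group 1 be 0–9 through group 5 = 40+.
— Period 1 —
Births: 11500 × 0.11 = 1265
Group 2: 12900 × 0.984 = 12694
Group 3: 11000 × 0.97 = 10670
Group 4: 11500 × 0.986 = 11339
Group 5: 14600 × 0.942 + 3800 × 0.299 = 13753 + 1136 = 14889
→ [1265, 12694, 10670, 11339, 14889]
— Period 2 —
Births: 10670 × 0.11 = 1174
Group 2: 1265 × 0.984 = 1245
Group 3: 12694 × 0.97 = 12313
Group 4: 10670 × 0.986 = 10521
Group 5: 11339 × 0.942 + 14889 × 0.299 = 10681 + 4452 = 15133
→ [1174, 1245, 12313, 10521, 15133]
Total: 53800 → 40386; change = -13414; percentage change = -24.9%

-24.9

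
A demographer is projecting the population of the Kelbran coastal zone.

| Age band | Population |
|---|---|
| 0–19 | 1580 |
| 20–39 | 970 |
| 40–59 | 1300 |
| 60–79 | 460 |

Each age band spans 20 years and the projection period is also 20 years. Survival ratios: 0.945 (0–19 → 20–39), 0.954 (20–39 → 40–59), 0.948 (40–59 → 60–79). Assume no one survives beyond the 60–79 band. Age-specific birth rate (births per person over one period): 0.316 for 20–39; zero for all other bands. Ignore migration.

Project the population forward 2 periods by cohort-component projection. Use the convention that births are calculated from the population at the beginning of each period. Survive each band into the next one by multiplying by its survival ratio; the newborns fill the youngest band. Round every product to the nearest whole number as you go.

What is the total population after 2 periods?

Period 1.
Births: 970 × 0.316 = 307
20–39: 1580 × 0.945 = 1493
40–59: 970 × 0.954 = 925
60–79: 1300 × 0.948 = 1232
Population now: 0–19=307, 20–39=1493, 40–59=925, 60–79=1232
Period 2.
Births: 1493 × 0.316 = 472
20–39: 307 × 0.945 = 290
40–59: 1493 × 0.954 = 1424
60–79: 925 × 0.948 = 877
Population now: 0–19=472, 20–39=290, 40–59=1424, 60–79=877
Total after period 2: 472 + 290 + 1424 + 877 = 3063

3063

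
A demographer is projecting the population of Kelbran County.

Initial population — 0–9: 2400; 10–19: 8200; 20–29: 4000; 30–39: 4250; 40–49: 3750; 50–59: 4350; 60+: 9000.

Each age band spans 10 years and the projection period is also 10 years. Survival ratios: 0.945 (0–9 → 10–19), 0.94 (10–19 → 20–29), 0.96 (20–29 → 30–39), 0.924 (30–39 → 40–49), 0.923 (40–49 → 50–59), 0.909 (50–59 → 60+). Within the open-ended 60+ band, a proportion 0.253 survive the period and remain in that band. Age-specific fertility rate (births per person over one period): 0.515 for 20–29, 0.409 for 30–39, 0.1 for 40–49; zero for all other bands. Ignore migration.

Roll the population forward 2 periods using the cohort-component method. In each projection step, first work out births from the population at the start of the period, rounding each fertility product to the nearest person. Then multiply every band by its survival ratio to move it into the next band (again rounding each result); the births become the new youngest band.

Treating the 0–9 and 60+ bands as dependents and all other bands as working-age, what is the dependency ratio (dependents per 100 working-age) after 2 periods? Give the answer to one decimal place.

51.6

Call the bands 1 to 7, youngest first.
Period 1:
Births: 4000 * 0.515 = 2060  |  4250 * 0.409 = 1738  |  3750 * 0.1 = 375 ⇒ total 4173
Band 2: 2400 * 0.945 = 2268
Band 3: 8200 * 0.94 = 7708
Band 4: 4000 * 0.96 = 3840
Band 5: 4250 * 0.924 = 3927
Band 6: 3750 * 0.923 = 3461
Band 7: 4350 * 0.909 + 9000 * 0.253 = 3954 + 2277 = 6231
Population now: 0–9=4173, 10–19=2268, 20–29=7708, 30–39=3840, 40–49=3927, 50–59=3461, 60+=6231
Period 2:
Births: 7708 * 0.515 = 3970  |  3840 * 0.409 = 1571  |  3927 * 0.1 = 393 ⇒ total 5934
Band 2: 4173 * 0.945 = 3943
Band 3: 2268 * 0.94 = 2132
Band 4: 7708 * 0.96 = 7400
Band 5: 3840 * 0.924 = 3548
Band 6: 3927 * 0.923 = 3625
Band 7: 3461 * 0.909 + 6231 * 0.253 = 3146 + 1576 = 4722
Population now: 0–9=5934, 10–19=3943, 20–29=2132, 30–39=7400, 40–49=3548, 50–59=3625, 60+=4722
Dependents (band 0–9 + band 60+) = 5934 + 4722 = 10656; working-age = 20648; ratio = 10656/20648 × 100 = 51.6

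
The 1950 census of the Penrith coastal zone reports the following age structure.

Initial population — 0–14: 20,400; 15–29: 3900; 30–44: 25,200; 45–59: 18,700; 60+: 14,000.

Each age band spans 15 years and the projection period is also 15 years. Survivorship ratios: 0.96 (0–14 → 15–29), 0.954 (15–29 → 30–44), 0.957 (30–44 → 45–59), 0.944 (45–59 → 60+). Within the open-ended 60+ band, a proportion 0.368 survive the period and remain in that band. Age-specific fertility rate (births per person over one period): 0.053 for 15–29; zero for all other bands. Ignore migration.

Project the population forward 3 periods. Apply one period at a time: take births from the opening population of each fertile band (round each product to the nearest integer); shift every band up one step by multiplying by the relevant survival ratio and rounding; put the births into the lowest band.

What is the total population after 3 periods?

Call the bands 1 to 5, youngest first.
— Period 1 —
Births: 3900 × 0.053 = 207
Band 2: 20400 × 0.96 = 19584
Band 3: 3900 × 0.954 = 3721
Band 4: 25200 × 0.957 = 24116
Band 5: 18700 × 0.944 + 14000 × 0.368 = 17653 + 5152 = 22805
Population now: 0–14=207, 15–29=19584, 30–44=3721, 45–59=24116, 60+=22805
— Period 2 —
Births: 19584 × 0.053 = 1038
Band 2: 207 × 0.96 = 199
Band 3: 19584 × 0.954 = 18683
Band 4: 3721 × 0.957 = 3561
Band 5: 24116 × 0.944 + 22805 × 0.368 = 22766 + 8392 = 31158
Population now: 0–14=1038, 15–29=199, 30–44=18683, 45–59=3561, 60+=31158
— Period 3 —
Births: 199 × 0.053 = 11
Band 2: 1038 × 0.96 = 996
Band 3: 199 × 0.954 = 190
Band 4: 18683 × 0.957 = 17880
Band 5: 3561 × 0.944 + 31158 × 0.368 = 3362 + 11466 = 14828
Population now: 0–14=11, 15–29=996, 30–44=190, 45–59=17880, 60+=14828
Total after period 3: 11 + 996 + 190 + 17880 + 14828 = 33905

33905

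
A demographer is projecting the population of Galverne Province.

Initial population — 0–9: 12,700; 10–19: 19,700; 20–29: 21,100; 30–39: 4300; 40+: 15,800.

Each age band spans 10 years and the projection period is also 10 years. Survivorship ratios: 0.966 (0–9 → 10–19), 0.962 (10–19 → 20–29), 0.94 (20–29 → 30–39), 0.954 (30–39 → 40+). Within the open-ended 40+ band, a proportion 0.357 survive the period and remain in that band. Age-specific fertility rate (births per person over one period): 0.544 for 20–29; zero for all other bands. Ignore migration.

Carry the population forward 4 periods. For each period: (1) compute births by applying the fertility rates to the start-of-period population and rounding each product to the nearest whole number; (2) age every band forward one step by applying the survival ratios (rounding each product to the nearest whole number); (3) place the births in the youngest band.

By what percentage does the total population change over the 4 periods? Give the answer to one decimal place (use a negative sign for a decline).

After projecting period 1:
Births: 21100 × 0.544 = 11478
10–19: 12700 × 0.966 = 12268
20–29: 19700 × 0.962 = 18951
30–39: 21100 × 0.94 = 19834
40+: 4300 × 0.954 + 15800 × 0.357 = 4102 + 5641 = 9743
Population now: 0–9=11478, 10–19=12268, 20–29=18951, 30–39=19834, 40+=9743
After projecting period 2:
Births: 18951 × 0.544 = 10309
10–19: 11478 × 0.966 = 11088
20–29: 12268 × 0.962 = 11802
30–39: 18951 × 0.94 = 17814
40+: 19834 × 0.954 + 9743 × 0.357 = 18922 + 3478 = 22400
Population now: 0–9=10309, 10–19=11088, 20–29=11802, 30–39=17814, 40+=22400
After projecting period 3:
Births: 11802 × 0.544 = 6420
10–19: 10309 × 0.966 = 9958
20–29: 11088 × 0.962 = 10667
30–39: 11802 × 0.94 = 11094
40+: 17814 × 0.954 + 22400 × 0.357 = 16995 + 7997 = 24992
Population now: 0–9=6420, 10–19=9958, 20–29=10667, 30–39=11094, 40+=24992
After projecting period 4:
Births: 10667 × 0.544 = 5803
10–19: 6420 × 0.966 = 6202
20–29: 9958 × 0.962 = 9580
30–39: 10667 × 0.94 = 10027
40+: 11094 × 0.954 + 24992 × 0.357 = 10584 + 8922 = 19506
Population now: 0–9=5803, 10–19=6202, 20–29=9580, 30–39=10027, 40+=19506
Total: 73600 → 51118; change = -22482; percentage change = -30.5%

-30.5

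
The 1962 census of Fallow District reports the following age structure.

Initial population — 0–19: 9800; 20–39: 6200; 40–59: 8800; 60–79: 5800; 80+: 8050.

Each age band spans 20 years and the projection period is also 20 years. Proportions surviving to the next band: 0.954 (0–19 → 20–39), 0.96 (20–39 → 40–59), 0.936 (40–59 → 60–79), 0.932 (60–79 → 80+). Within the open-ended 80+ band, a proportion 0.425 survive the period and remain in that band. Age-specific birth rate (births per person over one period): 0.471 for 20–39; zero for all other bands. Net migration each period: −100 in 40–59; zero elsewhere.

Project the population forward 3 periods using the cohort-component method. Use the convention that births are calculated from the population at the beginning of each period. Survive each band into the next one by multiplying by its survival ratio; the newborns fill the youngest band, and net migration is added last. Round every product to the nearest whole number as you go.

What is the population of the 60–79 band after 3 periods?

8307

(Groups numbered youngest = 1 to oldest = 5.)
[period 1]
Births: 6200 * 0.471 = 2920
Group 2: 9800 * 0.954 = 9349
Group 3: 6200 * 0.96 = 5952
Group 4: 8800 * 0.936 = 8237
Group 5: 5800 * 0.932 + 8050 * 0.425 = 5406 + 3421 = 8827
Net migration: Group 3 − 100 → 5852
→ [2920, 9349, 5852, 8237, 8827]
[period 2]
Births: 9349 * 0.471 = 4403
Group 2: 2920 * 0.954 = 2786
Group 3: 9349 * 0.96 = 8975
Group 4: 5852 * 0.936 = 5477
Group 5: 8237 * 0.932 + 8827 * 0.425 = 7677 + 3751 = 11428
Net migration: Group 3 − 100 → 8875
→ [4403, 2786, 8875, 5477, 11428]
[period 3]
Births: 2786 * 0.471 = 1312
Group 2: 4403 * 0.954 = 4200
Group 3: 2786 * 0.96 = 2675
Group 4: 8875 * 0.936 = 8307
Group 5: 5477 * 0.932 + 11428 * 0.425 = 5105 + 4857 = 9962
Net migration: Group 3 − 100 → 2575
→ [1312, 4200, 2575, 8307, 9962]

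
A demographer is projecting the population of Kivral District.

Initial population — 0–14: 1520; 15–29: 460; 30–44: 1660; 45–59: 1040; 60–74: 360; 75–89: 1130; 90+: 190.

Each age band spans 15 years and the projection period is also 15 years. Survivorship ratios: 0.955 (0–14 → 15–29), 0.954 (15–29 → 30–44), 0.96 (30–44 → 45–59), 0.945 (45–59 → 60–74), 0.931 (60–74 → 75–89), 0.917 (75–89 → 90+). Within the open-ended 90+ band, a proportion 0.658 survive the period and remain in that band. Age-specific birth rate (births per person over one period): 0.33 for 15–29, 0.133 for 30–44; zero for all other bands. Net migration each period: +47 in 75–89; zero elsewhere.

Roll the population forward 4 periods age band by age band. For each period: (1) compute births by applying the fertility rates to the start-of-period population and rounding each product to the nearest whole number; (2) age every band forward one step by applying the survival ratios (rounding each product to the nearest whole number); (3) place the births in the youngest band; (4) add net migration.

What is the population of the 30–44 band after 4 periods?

[period 1]
Births: 460 × 0.33 = 152, 1660 × 0.133 = 221 → total 373
15–29: 1520 × 0.955 = 1452
30–44: 460 × 0.954 = 439
45–59: 1660 × 0.96 = 1594
60–74: 1040 × 0.945 = 983
75–89: 360 × 0.931 = 335
90+: 1130 × 0.917 + 190 × 0.658 = 1036 + 125 = 1161
Net migration: 75–89 + 47 → 382
End of period: [373, 1452, 439, 1594, 983, 382, 1161]
[period 2]
Births: 1452 × 0.33 = 479, 439 × 0.133 = 58 → total 537
15–29: 373 × 0.955 = 356
30–44: 1452 × 0.954 = 1385
45–59: 439 × 0.96 = 421
60–74: 1594 × 0.945 = 1506
75–89: 983 × 0.931 = 915
90+: 382 × 0.917 + 1161 × 0.658 = 350 + 764 = 1114
Net migration: 75–89 + 47 → 962
End of period: [537, 356, 1385, 421, 1506, 962, 1114]
[period 3]
Births: 356 × 0.33 = 117, 1385 × 0.133 = 184 → total 301
15–29: 537 × 0.955 = 513
30–44: 356 × 0.954 = 340
45–59: 1385 × 0.96 = 1330
60–74: 421 × 0.945 = 398
75–89: 1506 × 0.931 = 1402
90+: 962 × 0.917 + 1114 × 0.658 = 882 + 733 = 1615
Net migration: 75–89 + 47 → 1449
End of period: [301, 513, 340, 1330, 398, 1449, 1615]
[period 4]
Births: 513 × 0.33 = 169, 340 × 0.133 = 45 → total 214
15–29: 301 × 0.955 = 287
30–44: 513 × 0.954 = 489
45–59: 340 × 0.96 = 326
60–74: 1330 × 0.945 = 1257
75–89: 398 × 0.931 = 371
90+: 1449 × 0.917 + 1615 × 0.658 = 1329 + 1063 = 2392
Net migration: 75–89 + 47 → 418
End of period: [214, 287, 489, 326, 1257, 418, 2392]

489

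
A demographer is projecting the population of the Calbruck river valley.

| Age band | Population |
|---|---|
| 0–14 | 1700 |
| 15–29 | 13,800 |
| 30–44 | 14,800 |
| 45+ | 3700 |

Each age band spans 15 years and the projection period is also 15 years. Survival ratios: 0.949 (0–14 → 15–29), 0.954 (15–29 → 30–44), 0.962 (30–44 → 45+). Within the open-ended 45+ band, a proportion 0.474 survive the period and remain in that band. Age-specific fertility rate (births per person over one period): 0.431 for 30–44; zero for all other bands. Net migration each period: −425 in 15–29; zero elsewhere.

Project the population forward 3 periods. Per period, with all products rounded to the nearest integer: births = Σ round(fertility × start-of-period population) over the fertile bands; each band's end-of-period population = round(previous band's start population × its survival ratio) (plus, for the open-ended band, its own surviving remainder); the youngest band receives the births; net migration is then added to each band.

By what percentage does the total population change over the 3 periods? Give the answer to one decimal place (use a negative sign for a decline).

[period 1]
Births: 14800 × 0.431 = 6379
15–29: 1700 × 0.949 = 1613
30–44: 13800 × 0.954 = 13165
45+: 14800 × 0.962 + 3700 × 0.474 = 14238 + 1754 = 15992
Net migration: 15–29 − 425 → 1188
End of period: [6379, 1188, 13165, 15992]
[period 2]
Births: 13165 × 0.431 = 5674
15–29: 6379 × 0.949 = 6054
30–44: 1188 × 0.954 = 1133
45+: 13165 × 0.962 + 15992 × 0.474 = 12665 + 7580 = 20245
Net migration: 15–29 − 425 → 5629
End of period: [5674, 5629, 1133, 20245]
[period 3]
Births: 1133 × 0.431 = 488
15–29: 5674 × 0.949 = 5385
30–44: 5629 × 0.954 = 5370
45+: 1133 × 0.962 + 20245 × 0.474 = 1090 + 9596 = 10686
Net migration: 15–29 − 425 → 4960
End of period: [488, 4960, 5370, 10686]
Total: 34000 → 21504; change = -12496; percentage change = -36.8%

-36.8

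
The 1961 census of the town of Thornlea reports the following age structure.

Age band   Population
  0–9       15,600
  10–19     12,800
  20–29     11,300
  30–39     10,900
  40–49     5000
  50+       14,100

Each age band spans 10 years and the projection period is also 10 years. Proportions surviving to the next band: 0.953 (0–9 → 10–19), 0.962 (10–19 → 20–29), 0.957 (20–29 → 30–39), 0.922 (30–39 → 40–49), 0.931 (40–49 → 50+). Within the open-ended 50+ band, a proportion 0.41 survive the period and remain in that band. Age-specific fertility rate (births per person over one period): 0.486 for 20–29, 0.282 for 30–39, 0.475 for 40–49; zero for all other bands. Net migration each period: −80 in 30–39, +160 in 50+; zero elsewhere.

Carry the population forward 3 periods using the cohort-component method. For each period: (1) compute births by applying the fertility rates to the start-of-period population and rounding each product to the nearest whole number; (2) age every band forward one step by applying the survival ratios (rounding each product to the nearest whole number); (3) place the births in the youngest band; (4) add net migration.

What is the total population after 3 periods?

Let band 1 be 0–9 through band 6 = 50+.
— Period 1 —
Births: 11300 × 0.486 = 5492  |  10900 × 0.282 = 3074  |  5000 × 0.475 = 2375 → 10941
Band 2: 15600 × 0.953 = 14867
Band 3: 12800 × 0.962 = 12314
Band 4: 11300 × 0.957 = 10814
Band 5: 10900 × 0.922 = 10050
Band 6: 5000 × 0.931 + 14100 × 0.41 = 4655 + 5781 = 10436
Net migration: Band 4 − 80 → 10734; Band 6 + 160 → 10596
→ [10941, 14867, 12314, 10734, 10050, 10596]
— Period 2 —
Births: 12314 × 0.486 = 5985  |  10734 × 0.282 = 3027  |  10050 × 0.475 = 4774 → 13786
Band 2: 10941 × 0.953 = 10427
Band 3: 14867 × 0.962 = 14302
Band 4: 12314 × 0.957 = 11784
Band 5: 10734 × 0.922 = 9897
Band 6: 10050 × 0.931 + 10596 × 0.41 = 9357 + 4344 = 13701
Net migration: Band 4 − 80 → 11704; Band 6 + 160 → 13861
→ [13786, 10427, 14302, 11704, 9897, 13861]
— Period 3 —
Births: 14302 × 0.486 = 6951  |  11704 × 0.282 = 3301  |  9897 × 0.475 = 4701 → 14953
Band 2: 13786 × 0.953 = 13138
Band 3: 10427 × 0.962 = 10031
Band 4: 14302 × 0.957 = 13687
Band 5: 11704 × 0.922 = 10791
Band 6: 9897 × 0.931 + 13861 × 0.41 = 9214 + 5683 = 14897
Net migration: Band 4 − 80 → 13607; Band 6 + 160 → 15057
→ [14953, 13138, 10031, 13607, 10791, 15057]
Total after period 3: 14953 + 13138 + 10031 + 13607 + 10791 + 15057 = 77577

77577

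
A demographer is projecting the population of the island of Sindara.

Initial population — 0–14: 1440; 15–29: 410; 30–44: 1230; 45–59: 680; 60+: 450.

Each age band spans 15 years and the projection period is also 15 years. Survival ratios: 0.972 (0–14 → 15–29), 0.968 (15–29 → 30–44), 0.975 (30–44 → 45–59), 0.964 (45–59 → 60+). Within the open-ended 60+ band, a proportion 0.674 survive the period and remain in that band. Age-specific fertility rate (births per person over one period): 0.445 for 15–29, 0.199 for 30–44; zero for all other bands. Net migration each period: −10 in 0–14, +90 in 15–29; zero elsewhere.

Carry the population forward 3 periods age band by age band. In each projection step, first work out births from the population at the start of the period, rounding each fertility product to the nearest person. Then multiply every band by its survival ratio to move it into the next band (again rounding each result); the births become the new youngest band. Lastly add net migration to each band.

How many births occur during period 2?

742

Call the groups 1 to 5, youngest first.
After projecting period 1:
Births: 410 * 0.445 = 182, 1230 * 0.199 = 245 → 427
Group 2: 1440 * 0.972 = 1400
Group 3: 410 * 0.968 = 397
Group 4: 1230 * 0.975 = 1199
Group 5: 680 * 0.964 + 450 * 0.674 = 656 + 303 = 959
Net migration: Group 1 − 10 → 417; Group 2 + 90 → 1490
Population now: 0–14=417, 15–29=1490, 30–44=397, 45–59=1199, 60+=959
After projecting period 2:
Births: 1490 * 0.445 = 663, 397 * 0.199 = 79 → 742
Group 2: 417 * 0.972 = 405
Group 3: 1490 * 0.968 = 1442
Group 4: 397 * 0.975 = 387
Group 5: 1199 * 0.964 + 959 * 0.674 = 1156 + 646 = 1802
Net migration: Group 1 − 10 → 732; Group 2 + 90 → 495
Population now: 0–14=732, 15–29=495, 30–44=1442, 45–59=387, 60+=1802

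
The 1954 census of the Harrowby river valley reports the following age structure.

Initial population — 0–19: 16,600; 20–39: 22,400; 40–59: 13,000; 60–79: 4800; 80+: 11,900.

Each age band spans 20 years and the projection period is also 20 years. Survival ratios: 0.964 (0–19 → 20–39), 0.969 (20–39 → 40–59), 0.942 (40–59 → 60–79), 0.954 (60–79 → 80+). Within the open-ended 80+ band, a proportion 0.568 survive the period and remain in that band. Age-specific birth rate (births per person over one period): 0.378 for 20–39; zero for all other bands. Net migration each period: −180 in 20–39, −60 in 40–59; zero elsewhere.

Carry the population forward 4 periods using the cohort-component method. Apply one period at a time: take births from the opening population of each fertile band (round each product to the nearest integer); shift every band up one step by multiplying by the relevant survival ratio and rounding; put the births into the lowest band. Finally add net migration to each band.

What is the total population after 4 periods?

Call the bands 1 to 5, youngest first.
Period 1:
Births: 22400 × 0.378 = 8467
Band 2: 16600 × 0.964 = 16002
Band 3: 22400 × 0.969 = 21706
Band 4: 13000 × 0.942 = 12246
Band 5: 4800 × 0.954 + 11900 × 0.568 = 4579 + 6759 = 11338
Net migration: Band 2 − 180 → 15822; Band 3 − 60 → 21646
End of period: [8467, 15822, 21646, 12246, 11338]
Period 2:
Births: 15822 × 0.378 = 5981
Band 2: 8467 × 0.964 = 8162
Band 3: 15822 × 0.969 = 15332
Band 4: 21646 × 0.942 = 20391
Band 5: 12246 × 0.954 + 11338 × 0.568 = 11683 + 6440 = 18123
Net migration: Band 2 − 180 → 7982; Band 3 − 60 → 15272
End of period: [5981, 7982, 15272, 20391, 18123]
Period 3:
Births: 7982 × 0.378 = 3017
Band 2: 5981 × 0.964 = 5766
Band 3: 7982 × 0.969 = 7735
Band 4: 15272 × 0.942 = 14386
Band 5: 20391 × 0.954 + 18123 × 0.568 = 19453 + 10294 = 29747
Net migration: Band 2 − 180 → 5586; Band 3 − 60 → 7675
End of period: [3017, 5586, 7675, 14386, 29747]
Period 4:
Births: 5586 × 0.378 = 2112
Band 2: 3017 × 0.964 = 2908
Band 3: 5586 × 0.969 = 5413
Band 4: 7675 × 0.942 = 7230
Band 5: 14386 × 0.954 + 29747 × 0.568 = 13724 + 16896 = 30620
Net migration: Band 2 − 180 → 2728; Band 3 − 60 → 5353
End of period: [2112, 2728, 5353, 7230, 30620]
Total after period 4: 2112 + 2728 + 5353 + 7230 + 30620 = 48043

48043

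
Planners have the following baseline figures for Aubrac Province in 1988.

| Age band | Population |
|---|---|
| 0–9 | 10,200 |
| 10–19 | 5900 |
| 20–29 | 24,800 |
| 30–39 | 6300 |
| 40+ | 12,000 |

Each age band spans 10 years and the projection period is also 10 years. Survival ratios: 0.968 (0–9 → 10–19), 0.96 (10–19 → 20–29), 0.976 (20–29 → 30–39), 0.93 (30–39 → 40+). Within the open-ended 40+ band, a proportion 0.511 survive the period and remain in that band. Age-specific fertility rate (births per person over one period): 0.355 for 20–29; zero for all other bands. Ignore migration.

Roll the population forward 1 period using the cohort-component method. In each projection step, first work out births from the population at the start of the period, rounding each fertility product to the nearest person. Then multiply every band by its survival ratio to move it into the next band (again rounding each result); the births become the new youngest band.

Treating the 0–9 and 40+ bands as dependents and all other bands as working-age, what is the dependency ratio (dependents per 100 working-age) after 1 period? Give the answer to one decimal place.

[period 1]
Births: 24800 × 0.355 = 8804
10–19: 10200 × 0.968 = 9874
20–29: 5900 × 0.96 = 5664
30–39: 24800 × 0.976 = 24205
40+: 6300 × 0.93 + 12000 × 0.511 = 5859 + 6132 = 11991
Giving 8804 / 9874 / 5664 / 24205 / 11991.
Dependents (band 0–9 + band 40+) = 8804 + 11991 = 20795; working-age = 39743; ratio = 20795/39743 × 100 = 52.3

52.3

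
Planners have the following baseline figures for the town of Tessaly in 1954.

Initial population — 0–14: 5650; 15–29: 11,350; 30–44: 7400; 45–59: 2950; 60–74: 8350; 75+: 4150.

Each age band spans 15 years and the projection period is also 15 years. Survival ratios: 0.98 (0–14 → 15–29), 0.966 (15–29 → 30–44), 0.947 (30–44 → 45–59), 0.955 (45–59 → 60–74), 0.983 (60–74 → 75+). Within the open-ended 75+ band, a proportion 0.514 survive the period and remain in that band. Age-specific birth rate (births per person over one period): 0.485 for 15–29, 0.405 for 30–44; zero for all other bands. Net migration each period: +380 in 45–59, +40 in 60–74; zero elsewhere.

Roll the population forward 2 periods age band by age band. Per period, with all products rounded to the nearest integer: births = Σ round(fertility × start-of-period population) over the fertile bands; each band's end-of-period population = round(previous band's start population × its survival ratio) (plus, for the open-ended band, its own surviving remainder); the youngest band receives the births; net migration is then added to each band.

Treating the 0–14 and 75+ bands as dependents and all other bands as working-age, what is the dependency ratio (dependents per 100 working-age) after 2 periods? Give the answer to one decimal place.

48.3

Let band 1 be 0–14 through band 6 = 75+.
After projecting period 1:
Births: 11350 × 0.485 = 5505 ; 7400 × 0.405 = 2997 → total 8502
Band 2: 5650 × 0.98 = 5537
Band 3: 11350 × 0.966 = 10964
Band 4: 7400 × 0.947 = 7008
Band 5: 2950 × 0.955 = 2817
Band 6: 8350 × 0.983 + 4150 × 0.514 = 8208 + 2133 = 10341
Net migration: Band 4 + 380 → 7388; Band 5 + 40 → 2857
End of period: [8502, 5537, 10964, 7388, 2857, 10341]
After projecting period 2:
Births: 5537 × 0.485 = 2685 ; 10964 × 0.405 = 4440 → total 7125
Band 2: 8502 × 0.98 = 8332
Band 3: 5537 × 0.966 = 5349
Band 4: 10964 × 0.947 = 10383
Band 5: 7388 × 0.955 = 7056
Band 6: 2857 × 0.983 + 10341 × 0.514 = 2808 + 5315 = 8123
Net migration: Band 4 + 380 → 10763; Band 5 + 40 → 7096
End of period: [7125, 8332, 5349, 10763, 7096, 8123]
Dependents (band 0–14 + band 75+) = 7125 + 8123 = 15248; working-age = 31540; ratio = 15248/31540 × 100 = 48.3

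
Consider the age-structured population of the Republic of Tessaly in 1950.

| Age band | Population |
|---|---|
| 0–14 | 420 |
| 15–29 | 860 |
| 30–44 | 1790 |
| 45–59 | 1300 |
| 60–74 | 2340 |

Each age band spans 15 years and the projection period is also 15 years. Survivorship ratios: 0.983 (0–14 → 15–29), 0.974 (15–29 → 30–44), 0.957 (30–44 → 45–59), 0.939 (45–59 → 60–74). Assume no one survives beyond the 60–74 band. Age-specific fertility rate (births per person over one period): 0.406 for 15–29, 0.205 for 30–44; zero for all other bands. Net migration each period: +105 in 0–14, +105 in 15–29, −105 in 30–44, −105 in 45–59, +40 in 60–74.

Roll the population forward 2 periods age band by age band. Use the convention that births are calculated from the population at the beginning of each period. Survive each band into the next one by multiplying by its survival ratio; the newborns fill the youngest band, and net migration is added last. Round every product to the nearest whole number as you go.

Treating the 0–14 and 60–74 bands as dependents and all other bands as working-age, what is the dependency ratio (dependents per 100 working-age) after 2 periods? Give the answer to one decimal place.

Period 1:
Births: 860 * 0.406 = 349 ; 1790 * 0.205 = 367 → total 716
15–29: 420 * 0.983 = 413
30–44: 860 * 0.974 = 838
45–59: 1790 * 0.957 = 1713
60–74: 1300 * 0.939 = 1221
Net migration: 0–14 + 105 → 821; 15–29 + 105 → 518; 30–44 − 105 → 733; 45–59 − 105 → 1608; 60–74 + 40 → 1261
End of period: [821, 518, 733, 1608, 1261]
Period 2:
Births: 518 * 0.406 = 210 ; 733 * 0.205 = 150 → total 360
15–29: 821 * 0.983 = 807
30–44: 518 * 0.974 = 505
45–59: 733 * 0.957 = 701
60–74: 1608 * 0.939 = 1510
Net migration: 0–14 + 105 → 465; 15–29 + 105 → 912; 30–44 − 105 → 400; 45–59 − 105 → 596; 60–74 + 40 → 1550
End of period: [465, 912, 400, 596, 1550]
Dependents (band 0–14 + band 60–74) = 465 + 1550 = 2015; working-age = 1908; ratio = 2015/1908 × 100 = 105.6

105.6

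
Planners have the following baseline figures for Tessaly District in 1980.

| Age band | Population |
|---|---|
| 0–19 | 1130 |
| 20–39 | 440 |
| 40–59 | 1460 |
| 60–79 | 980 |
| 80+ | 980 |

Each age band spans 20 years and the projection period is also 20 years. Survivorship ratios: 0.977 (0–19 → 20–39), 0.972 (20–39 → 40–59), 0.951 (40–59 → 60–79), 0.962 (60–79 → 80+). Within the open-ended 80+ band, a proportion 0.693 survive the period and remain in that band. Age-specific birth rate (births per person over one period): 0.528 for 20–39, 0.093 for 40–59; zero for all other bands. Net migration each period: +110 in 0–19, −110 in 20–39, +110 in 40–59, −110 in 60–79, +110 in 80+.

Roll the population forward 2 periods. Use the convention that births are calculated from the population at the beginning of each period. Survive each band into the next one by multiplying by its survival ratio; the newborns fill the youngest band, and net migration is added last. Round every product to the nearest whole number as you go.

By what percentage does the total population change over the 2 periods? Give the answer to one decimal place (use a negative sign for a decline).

1.4

Let group 1 be 0–19 through group 5 = 80+.
— Period 1 —
Births: 440 × 0.528 = 232  |  1460 × 0.093 = 136 ⇒ total 368
Group 2: 1130 × 0.977 = 1104
Group 3: 440 × 0.972 = 428
Group 4: 1460 × 0.951 = 1388
Group 5: 980 × 0.962 + 980 × 0.693 = 943 + 679 = 1622
Net migration: Group 1 + 110 → 478; Group 2 − 110 → 994; Group 3 + 110 → 538; Group 4 − 110 → 1278; Group 5 + 110 → 1732
End of period: [478, 994, 538, 1278, 1732]
— Period 2 —
Births: 994 × 0.528 = 525  |  538 × 0.093 = 50 ⇒ total 575
Group 2: 478 × 0.977 = 467
Group 3: 994 × 0.972 = 966
Group 4: 538 × 0.951 = 512
Group 5: 1278 × 0.962 + 1732 × 0.693 = 1229 + 1200 = 2429
Net migration: Group 1 + 110 → 685; Group 2 − 110 → 357; Group 3 + 110 → 1076; Group 4 − 110 → 402; Group 5 + 110 → 2539
End of period: [685, 357, 1076, 402, 2539]
Total: 4990 → 5059; change = 69; percentage change = 1.4%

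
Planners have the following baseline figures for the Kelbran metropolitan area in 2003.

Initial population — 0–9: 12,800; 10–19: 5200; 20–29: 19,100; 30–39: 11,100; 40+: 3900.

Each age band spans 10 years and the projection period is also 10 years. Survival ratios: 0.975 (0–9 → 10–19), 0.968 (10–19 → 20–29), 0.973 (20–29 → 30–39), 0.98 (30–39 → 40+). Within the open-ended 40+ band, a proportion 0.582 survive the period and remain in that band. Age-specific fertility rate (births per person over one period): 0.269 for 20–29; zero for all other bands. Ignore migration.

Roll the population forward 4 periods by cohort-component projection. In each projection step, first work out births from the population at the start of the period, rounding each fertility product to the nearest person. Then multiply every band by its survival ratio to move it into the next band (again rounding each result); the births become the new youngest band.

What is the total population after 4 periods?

[period 1]
Births: 19100 × 0.269 = 5138
10–19: 12800 × 0.975 = 12480
20–29: 5200 × 0.968 = 5034
30–39: 19100 × 0.973 = 18584
40+: 11100 × 0.98 + 3900 × 0.582 = 10878 + 2270 = 13148
End of period: [5138, 12480, 5034, 18584, 13148]
[period 2]
Births: 5034 × 0.269 = 1354
10–19: 5138 × 0.975 = 5010
20–29: 12480 × 0.968 = 12081
30–39: 5034 × 0.973 = 4898
40+: 18584 × 0.98 + 13148 × 0.582 = 18212 + 7652 = 25864
End of period: [1354, 5010, 12081, 4898, 25864]
[period 3]
Births: 12081 × 0.269 = 3250
10–19: 1354 × 0.975 = 1320
20–29: 5010 × 0.968 = 4850
30–39: 12081 × 0.973 = 11755
40+: 4898 × 0.98 + 25864 × 0.582 = 4800 + 15053 = 19853
End of period: [3250, 1320, 4850, 11755, 19853]
[period 4]
Births: 4850 × 0.269 = 1305
10–19: 3250 × 0.975 = 3169
20–29: 1320 × 0.968 = 1278
30–39: 4850 × 0.973 = 4719
40+: 11755 × 0.98 + 19853 × 0.582 = 11520 + 11554 = 23074
End of period: [1305, 3169, 1278, 4719, 23074]
Total after period 4: 1305 + 3169 + 1278 + 4719 + 23074 = 33545

33545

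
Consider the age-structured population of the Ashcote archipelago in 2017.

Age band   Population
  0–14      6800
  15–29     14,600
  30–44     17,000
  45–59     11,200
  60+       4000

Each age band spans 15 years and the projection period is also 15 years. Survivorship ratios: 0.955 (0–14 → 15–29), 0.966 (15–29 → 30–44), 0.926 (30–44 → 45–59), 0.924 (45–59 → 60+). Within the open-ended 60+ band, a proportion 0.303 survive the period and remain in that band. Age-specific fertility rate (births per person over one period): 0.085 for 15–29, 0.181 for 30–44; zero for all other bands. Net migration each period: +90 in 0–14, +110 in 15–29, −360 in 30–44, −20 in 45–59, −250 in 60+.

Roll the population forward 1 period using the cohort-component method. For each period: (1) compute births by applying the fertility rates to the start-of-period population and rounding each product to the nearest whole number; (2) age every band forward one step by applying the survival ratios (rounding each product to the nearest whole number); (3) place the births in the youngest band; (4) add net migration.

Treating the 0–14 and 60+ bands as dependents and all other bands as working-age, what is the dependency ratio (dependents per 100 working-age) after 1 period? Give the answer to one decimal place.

[period 1]
Births: 14600 × 0.085 = 1241  |  17000 × 0.181 = 3077 → total 4318
15–29: 6800 × 0.955 = 6494
30–44: 14600 × 0.966 = 14104
45–59: 17000 × 0.926 = 15742
60+: 11200 × 0.924 + 4000 × 0.303 = 10349 + 1212 = 11561
Net migration: 0–14 + 90 → 4408; 15–29 + 110 → 6604; 30–44 − 360 → 13744; 45–59 − 20 → 15722; 60+ − 250 → 11311
Population now: 0–14=4408, 15–29=6604, 30–44=13744, 45–59=15722, 60+=11311
Dependents (band 0–14 + band 60+) = 4408 + 11311 = 15719; working-age = 36070; ratio = 15719/36070 × 100 = 43.6

43.6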